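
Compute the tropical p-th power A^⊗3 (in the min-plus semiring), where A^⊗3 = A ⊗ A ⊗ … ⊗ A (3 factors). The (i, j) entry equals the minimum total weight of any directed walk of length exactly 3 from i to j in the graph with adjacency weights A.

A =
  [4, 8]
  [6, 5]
A^⊗3 =
  [12, 16]
  [14, 15]

Each entry (A^⊗3)_ij equals the minimum over all length-3 walks i = v_0 → v_1 → … → v_3 = j of Σ_t A[v_t][v_{t+1}]. For example, for (i, j) = (0, 1) we minimise over 4 possible intermediate vertex sequences; the minimum is 16, attained along the walk 0 → 0 → 0 → 1.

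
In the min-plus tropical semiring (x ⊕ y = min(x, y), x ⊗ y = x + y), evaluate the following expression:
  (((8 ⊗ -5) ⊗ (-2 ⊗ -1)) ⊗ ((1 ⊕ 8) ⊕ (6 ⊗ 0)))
(((8 ⊗ -5) ⊗ (-2 ⊗ -1)) ⊗ ((1 ⊕ 8) ⊕ (6 ⊗ 0))) = 1

Expand innermost to outermost. Recall ⊕ takes the minimum of its arguments and ⊗ takes their sum. Working out the expression (((8 ⊗ -5) ⊗ (-2 ⊗ -1)) ⊗ ((1 ⊕ 8) ⊕ (6 ⊗ 0))) gives 1.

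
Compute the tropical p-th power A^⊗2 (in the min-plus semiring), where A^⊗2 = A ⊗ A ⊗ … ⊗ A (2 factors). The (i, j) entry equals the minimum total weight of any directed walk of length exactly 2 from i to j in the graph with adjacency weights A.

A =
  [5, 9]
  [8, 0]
A^⊗2 =
  [10, 9]
  [8, 0]

Each entry (A^⊗2)_ij equals the minimum over all length-2 walks i = v_0 → v_1 → … → v_2 = j of Σ_t A[v_t][v_{t+1}]. For example, for (i, j) = (0, 1) we minimise over 2 possible intermediate vertex sequences; the minimum is 9, attained along the walk 0 → 1 → 1.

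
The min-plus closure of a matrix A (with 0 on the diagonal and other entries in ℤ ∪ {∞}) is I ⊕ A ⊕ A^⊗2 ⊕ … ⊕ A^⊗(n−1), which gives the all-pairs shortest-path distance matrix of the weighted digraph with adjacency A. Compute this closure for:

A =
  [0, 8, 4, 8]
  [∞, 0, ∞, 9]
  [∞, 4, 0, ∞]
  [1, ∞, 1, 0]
Closure =
  [0, 8, 4, 8]
  [10, 0, 10, 9]
  [14, 4, 0, 13]
  [1, 5, 1, 0]

This is the Floyd-Warshall all-pairs shortest-path computation. For each intermediate vertex k = 0, 1, …, 3, update dist[i][j] ← min(dist[i][j], dist[i][k] + dist[k][j]). The final matrix gives, for each (i, j), the minimum total weight of any directed path from i to j (possibly empty when i = j).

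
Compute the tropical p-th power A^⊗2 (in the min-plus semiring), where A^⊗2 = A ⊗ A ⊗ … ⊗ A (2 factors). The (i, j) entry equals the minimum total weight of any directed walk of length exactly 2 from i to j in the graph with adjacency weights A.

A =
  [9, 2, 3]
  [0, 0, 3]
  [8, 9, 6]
A^⊗2 =
  [2, 2, 5]
  [0, 0, 3]
  [9, 9, 11]

Each entry (A^⊗2)_ij equals the minimum over all length-2 walks i = v_0 → v_1 → … → v_2 = j of Σ_t A[v_t][v_{t+1}]. For example, for (i, j) = (0, 2) we minimise over 3 possible intermediate vertex sequences; the minimum is 5, attained along the walk 0 → 1 → 2.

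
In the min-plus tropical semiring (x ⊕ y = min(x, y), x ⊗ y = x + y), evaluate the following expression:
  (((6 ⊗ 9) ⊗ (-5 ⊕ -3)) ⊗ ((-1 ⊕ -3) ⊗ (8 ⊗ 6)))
(((6 ⊗ 9) ⊗ (-5 ⊕ -3)) ⊗ ((-1 ⊕ -3) ⊗ (8 ⊗ 6))) = 21

Expand innermost to outermost. Recall ⊕ takes the minimum of its arguments and ⊗ takes their sum. Working out the expression (((6 ⊗ 9) ⊗ (-5 ⊕ -3)) ⊗ ((-1 ⊕ -3) ⊗ (8 ⊗ 6))) gives 21.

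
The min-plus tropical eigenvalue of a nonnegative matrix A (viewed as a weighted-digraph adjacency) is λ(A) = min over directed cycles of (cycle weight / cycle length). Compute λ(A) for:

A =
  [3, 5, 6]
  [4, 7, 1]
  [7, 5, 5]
λ(A) = 3

Enumerate directed cycles and compute their means (weight / length). Sample:
  cycle 0 → 0: weight = 3, length = 1, mean = 3/1 ≈ 3.000
  cycle 1 → 1: weight = 7, length = 1, mean = 7/1 ≈ 7.000
  cycle 2 → 2: weight = 5, length = 1, mean = 5/1 ≈ 5.000
  cycle 0 → 1 → 0: weight = 9, length = 2, mean = 9/2 ≈ 4.500
  cycle 0 → 2 → 0: weight = 13, length = 2, mean = 13/2 ≈ 6.500
  cycle 1 → 0 → 1: weight = 9, length = 2, mean = 9/2 ≈ 4.500
Minimum mean = 3.000, attained e.g. along the cycle 0 → 0 with weight 3 and length 1. So λ(A) = 3/1 = 3.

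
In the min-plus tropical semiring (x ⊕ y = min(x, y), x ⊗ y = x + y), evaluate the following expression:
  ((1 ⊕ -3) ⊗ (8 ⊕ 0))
((1 ⊕ -3) ⊗ (8 ⊕ 0)) = -3

Expand innermost to outermost. Recall ⊕ takes the minimum of its arguments and ⊗ takes their sum. Working out the expression ((1 ⊕ -3) ⊗ (8 ⊕ 0)) gives -3.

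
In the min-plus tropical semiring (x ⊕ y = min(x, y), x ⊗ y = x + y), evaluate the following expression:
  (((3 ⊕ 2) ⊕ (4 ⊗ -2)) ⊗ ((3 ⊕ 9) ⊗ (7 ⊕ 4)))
(((3 ⊕ 2) ⊕ (4 ⊗ -2)) ⊗ ((3 ⊕ 9) ⊗ (7 ⊕ 4))) = 9

Expand innermost to outermost. Recall ⊕ takes the minimum of its arguments and ⊗ takes their sum. Working out the expression (((3 ⊕ 2) ⊕ (4 ⊗ -2)) ⊗ ((3 ⊕ 9) ⊗ (7 ⊕ 4))) gives 9.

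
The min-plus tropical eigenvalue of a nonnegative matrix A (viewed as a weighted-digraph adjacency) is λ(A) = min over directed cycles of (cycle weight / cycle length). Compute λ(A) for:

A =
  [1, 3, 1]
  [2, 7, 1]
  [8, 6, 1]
λ(A) = 1

Enumerate directed cycles and compute their means (weight / length). Sample:
  cycle 0 → 0: weight = 1, length = 1, mean = 1/1 ≈ 1.000
  cycle 1 → 1: weight = 7, length = 1, mean = 7/1 ≈ 7.000
  cycle 2 → 2: weight = 1, length = 1, mean = 1/1 ≈ 1.000
  cycle 0 → 1 → 0: weight = 5, length = 2, mean = 5/2 ≈ 2.500
  cycle 0 → 2 → 0: weight = 9, length = 2, mean = 9/2 ≈ 4.500
  cycle 1 → 0 → 1: weight = 5, length = 2, mean = 5/2 ≈ 2.500
Minimum mean = 1.000, attained e.g. along the cycle 0 → 0 with weight 1 and length 1. So λ(A) = 1/1 = 1.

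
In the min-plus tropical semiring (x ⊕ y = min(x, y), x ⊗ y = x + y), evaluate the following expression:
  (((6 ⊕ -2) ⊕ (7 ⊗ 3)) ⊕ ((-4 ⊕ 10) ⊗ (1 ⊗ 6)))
(((6 ⊕ -2) ⊕ (7 ⊗ 3)) ⊕ ((-4 ⊕ 10) ⊗ (1 ⊗ 6))) = -2

Expand innermost to outermost. Recall ⊕ takes the minimum of its arguments and ⊗ takes their sum. Working out the expression (((6 ⊕ -2) ⊕ (7 ⊗ 3)) ⊕ ((-4 ⊕ 10) ⊗ (1 ⊗ 6))) gives -2.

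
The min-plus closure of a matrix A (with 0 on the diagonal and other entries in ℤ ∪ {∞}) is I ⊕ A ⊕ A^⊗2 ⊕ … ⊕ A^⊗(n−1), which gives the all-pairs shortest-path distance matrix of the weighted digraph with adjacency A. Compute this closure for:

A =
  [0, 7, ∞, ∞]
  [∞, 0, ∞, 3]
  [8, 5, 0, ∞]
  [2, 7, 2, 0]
Closure =
  [0, 7, 12, 10]
  [5, 0, 5, 3]
  [8, 5, 0, 8]
  [2, 7, 2, 0]

This is the Floyd-Warshall all-pairs shortest-path computation. For each intermediate vertex k = 0, 1, …, 3, update dist[i][j] ← min(dist[i][j], dist[i][k] + dist[k][j]). The final matrix gives, for each (i, j), the minimum total weight of any directed path from i to j (possibly empty when i = j).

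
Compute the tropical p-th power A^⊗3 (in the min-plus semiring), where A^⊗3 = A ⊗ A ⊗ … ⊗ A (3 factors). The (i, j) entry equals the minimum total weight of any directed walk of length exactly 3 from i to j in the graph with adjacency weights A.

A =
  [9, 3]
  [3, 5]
A^⊗3 =
  [11, 9]
  [9, 11]

Each entry (A^⊗3)_ij equals the minimum over all length-3 walks i = v_0 → v_1 → … → v_3 = j of Σ_t A[v_t][v_{t+1}]. For example, for (i, j) = (0, 1) we minimise over 4 possible intermediate vertex sequences; the minimum is 9, attained along the walk 0 → 1 → 0 → 1.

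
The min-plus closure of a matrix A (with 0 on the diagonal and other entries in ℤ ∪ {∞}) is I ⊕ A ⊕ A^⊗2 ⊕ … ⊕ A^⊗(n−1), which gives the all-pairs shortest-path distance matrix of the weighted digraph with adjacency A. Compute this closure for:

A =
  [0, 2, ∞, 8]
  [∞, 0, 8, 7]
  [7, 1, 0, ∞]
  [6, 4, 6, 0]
Closure =
  [0, 2, 10, 8]
  [13, 0, 8, 7]
  [7, 1, 0, 8]
  [6, 4, 6, 0]

This is the Floyd-Warshall all-pairs shortest-path computation. For each intermediate vertex k = 0, 1, …, 3, update dist[i][j] ← min(dist[i][j], dist[i][k] + dist[k][j]). The final matrix gives, for each (i, j), the minimum total weight of any directed path from i to j (possibly empty when i = j).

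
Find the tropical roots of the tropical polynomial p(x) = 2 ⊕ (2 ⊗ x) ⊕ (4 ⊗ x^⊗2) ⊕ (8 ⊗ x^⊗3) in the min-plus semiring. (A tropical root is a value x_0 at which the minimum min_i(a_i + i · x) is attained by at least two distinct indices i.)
Roots: {-4, -2, 0}

Each tropical root is a break point of the lower envelope of the lines y = a_i + i · x (there are 4 lines, with slopes 0, 1, ..., 3). Only the lines that attain the minimum somewhere contribute to roots; other lines are dominated. Here the surviving (envelope) indices are i = 3, i = 2, i = 1, i = 0.
Intersections between consecutive envelope lines give the roots: for adjacent envelope indices i < j the intersection is x = (a_i − a_j) / (j − i). Reading off the sorted break points: {-4, -2, 0}.
Verification: at each break x_0, at least two indices attain the minimum of min_i(a_i + i · x_0).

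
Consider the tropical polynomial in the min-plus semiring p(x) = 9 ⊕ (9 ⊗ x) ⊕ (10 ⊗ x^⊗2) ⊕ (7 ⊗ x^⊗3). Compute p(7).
p(7) = 9

A tropical monomial a ⊗ x^⊗i evaluates to a + i · x. Evaluating each term at x = 7:
  Term 0 contributes 9 + 0 · 7 = 9
  Term 1 contributes 9 + 1 · 7 = 16
  Term 2 contributes 10 + 2 · 7 = 24
  Term 3 contributes 7 + 3 · 7 = 28
p(7) = ⊕ of these = min[9, 16, 24, 28] = 9.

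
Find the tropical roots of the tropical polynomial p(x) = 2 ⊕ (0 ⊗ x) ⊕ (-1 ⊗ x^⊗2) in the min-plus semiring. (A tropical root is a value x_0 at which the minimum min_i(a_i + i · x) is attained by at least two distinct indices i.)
Roots: {1, 2}

Each tropical root is a break point of the lower envelope of the lines y = a_i + i · x (there are 3 lines, with slopes 0, 1, ..., 2). Only the lines that attain the minimum somewhere contribute to roots; other lines are dominated. Here the surviving (envelope) indices are i = 2, i = 1, i = 0.
Intersections between consecutive envelope lines give the roots: for adjacent envelope indices i < j the intersection is x = (a_i − a_j) / (j − i). Reading off the sorted break points: {1, 2}.
Verification: at each break x_0, at least two indices attain the minimum of min_i(a_i + i · x_0).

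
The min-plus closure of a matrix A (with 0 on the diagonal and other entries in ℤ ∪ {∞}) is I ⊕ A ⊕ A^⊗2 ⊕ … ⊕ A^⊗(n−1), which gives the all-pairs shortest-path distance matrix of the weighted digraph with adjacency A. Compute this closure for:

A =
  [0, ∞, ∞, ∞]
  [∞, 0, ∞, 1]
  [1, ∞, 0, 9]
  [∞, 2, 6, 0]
Closure =
  [0, ∞, ∞, ∞]
  [8, 0, 7, 1]
  [1, 11, 0, 9]
  [7, 2, 6, 0]

This is the Floyd-Warshall all-pairs shortest-path computation. For each intermediate vertex k = 0, 1, …, 3, update dist[i][j] ← min(dist[i][j], dist[i][k] + dist[k][j]). The final matrix gives, for each (i, j), the minimum total weight of any directed path from i to j (possibly empty when i = j).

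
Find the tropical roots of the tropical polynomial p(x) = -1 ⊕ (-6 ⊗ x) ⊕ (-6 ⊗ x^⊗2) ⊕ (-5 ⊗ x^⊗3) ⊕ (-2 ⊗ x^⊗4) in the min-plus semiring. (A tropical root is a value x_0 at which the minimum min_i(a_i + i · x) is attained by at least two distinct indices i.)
Roots: {-3, -1, 0, 5}

Each tropical root is a break point of the lower envelope of the lines y = a_i + i · x (there are 5 lines, with slopes 0, 1, ..., 4). Only the lines that attain the minimum somewhere contribute to roots; other lines are dominated. Here the surviving (envelope) indices are i = 4, i = 3, i = 2, i = 1, i = 0.
Intersections between consecutive envelope lines give the roots: for adjacent envelope indices i < j the intersection is x = (a_i − a_j) / (j − i). Reading off the sorted break points: {-3, -1, 0, 5}.
Verification: at each break x_0, at least two indices attain the minimum of min_i(a_i + i · x_0).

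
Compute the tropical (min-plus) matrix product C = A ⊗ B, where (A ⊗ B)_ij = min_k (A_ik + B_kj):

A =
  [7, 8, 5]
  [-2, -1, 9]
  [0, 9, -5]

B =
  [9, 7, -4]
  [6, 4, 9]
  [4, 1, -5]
A ⊗ B =
  [9, 6, 0]
  [5, 3, -6]
  [-1, -4, -10]

Apply the min-plus product entry-by-entry:
  C[0][0] = min over k of (A[0][0] + B[0][0] = 7 + 9 = 16, A[0][1] + B[1][0] = 8 + 6 = 14, A[0][2] + B[2][0] = 5 + 4 = 9) = 9 (attained at k = 2)
  C[0][1] = min over k of (A[0][0] + B[0][1] = 7 + 7 = 14, A[0][1] + B[1][1] = 8 + 4 = 12, A[0][2] + B[2][1] = 5 + 1 = 6) = 6 (attained at k = 2)
  C[0][2] = min over k of (A[0][0] + B[0][2] = 7 + -4 = 3, A[0][1] + B[1][2] = 8 + 9 = 17, A[0][2] + B[2][2] = 5 + -5 = 0) = 0 (attained at k = 2)
  C[1][0] = min over k of (A[1][0] + B[0][0] = -2 + 9 = 7, A[1][1] + B[1][0] = -1 + 6 = 5, A[1][2] + B[2][0] = 9 + 4 = 13) = 5 (attained at k = 1)
  C[1][1] = min over k of (A[1][0] + B[0][1] = -2 + 7 = 5, A[1][1] + B[1][1] = -1 + 4 = 3, A[1][2] + B[2][1] = 9 + 1 = 10) = 3 (attained at k = 1)
  C[1][2] = min over k of (A[1][0] + B[0][2] = -2 + -4 = -6, A[1][1] + B[1][2] = -1 + 9 = 8, A[1][2] + B[2][2] = 9 + -5 = 4) = -6 (attained at k = 0)
  C[2][0] = min over k of (A[2][0] + B[0][0] = 0 + 9 = 9, A[2][1] + B[1][0] = 9 + 6 = 15, A[2][2] + B[2][0] = -5 + 4 = -1) = -1 (attained at k = 2)
  C[2][1] = min over k of (A[2][0] + B[0][1] = 0 + 7 = 7, A[2][1] + B[1][1] = 9 + 4 = 13, A[2][2] + B[2][1] = -5 + 1 = -4) = -4 (attained at k = 2)
  C[2][2] = min over k of (A[2][0] + B[0][2] = 0 + -4 = -4, A[2][1] + B[1][2] = 9 + 9 = 18, A[2][2] + B[2][2] = -5 + -5 = -10) = -10 (attained at k = 2)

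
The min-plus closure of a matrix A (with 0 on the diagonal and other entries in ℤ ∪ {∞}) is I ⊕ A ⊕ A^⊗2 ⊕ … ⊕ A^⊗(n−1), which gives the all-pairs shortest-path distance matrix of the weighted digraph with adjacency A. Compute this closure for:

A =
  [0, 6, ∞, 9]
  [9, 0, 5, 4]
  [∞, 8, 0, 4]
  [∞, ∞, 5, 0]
Closure =
  [0, 6, 11, 9]
  [9, 0, 5, 4]
  [17, 8, 0, 4]
  [22, 13, 5, 0]

This is the Floyd-Warshall all-pairs shortest-path computation. For each intermediate vertex k = 0, 1, …, 3, update dist[i][j] ← min(dist[i][j], dist[i][k] + dist[k][j]). The final matrix gives, for each (i, j), the minimum total weight of any directed path from i to j (possibly empty when i = j).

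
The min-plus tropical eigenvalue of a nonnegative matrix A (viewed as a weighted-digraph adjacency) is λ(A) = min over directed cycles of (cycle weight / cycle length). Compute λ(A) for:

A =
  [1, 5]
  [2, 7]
λ(A) = 1

Enumerate directed cycles and compute their means (weight / length). Sample:
  cycle 0 → 0: weight = 1, length = 1, mean = 1/1 ≈ 1.000
  cycle 1 → 1: weight = 7, length = 1, mean = 7/1 ≈ 7.000
  cycle 0 → 1 → 0: weight = 7, length = 2, mean = 7/2 ≈ 3.500
  cycle 1 → 0 → 1: weight = 7, length = 2, mean = 7/2 ≈ 3.500
Minimum mean = 1.000, attained e.g. along the cycle 0 → 0 with weight 1 and length 1. So λ(A) = 1/1 = 1.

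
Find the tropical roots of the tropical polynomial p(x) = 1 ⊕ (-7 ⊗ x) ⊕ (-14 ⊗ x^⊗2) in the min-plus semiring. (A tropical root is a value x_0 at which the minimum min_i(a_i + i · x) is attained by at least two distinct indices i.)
Roots: {7, 8}

Each tropical root is a break point of the lower envelope of the lines y = a_i + i · x (there are 3 lines, with slopes 0, 1, ..., 2). Only the lines that attain the minimum somewhere contribute to roots; other lines are dominated. Here the surviving (envelope) indices are i = 2, i = 1, i = 0.
Intersections between consecutive envelope lines give the roots: for adjacent envelope indices i < j the intersection is x = (a_i − a_j) / (j − i). Reading off the sorted break points: {7, 8}.
Verification: at each break x_0, at least two indices attain the minimum of min_i(a_i + i · x_0).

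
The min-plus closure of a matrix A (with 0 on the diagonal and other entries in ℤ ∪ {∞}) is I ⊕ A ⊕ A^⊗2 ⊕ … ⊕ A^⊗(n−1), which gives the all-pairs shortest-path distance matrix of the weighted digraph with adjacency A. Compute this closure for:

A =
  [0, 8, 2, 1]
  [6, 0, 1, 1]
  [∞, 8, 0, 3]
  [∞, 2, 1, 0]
Closure =
  [0, 3, 2, 1]
  [6, 0, 1, 1]
  [11, 5, 0, 3]
  [8, 2, 1, 0]

This is the Floyd-Warshall all-pairs shortest-path computation. For each intermediate vertex k = 0, 1, …, 3, update dist[i][j] ← min(dist[i][j], dist[i][k] + dist[k][j]). The final matrix gives, for each (i, j), the minimum total weight of any directed path from i to j (possibly empty when i = j).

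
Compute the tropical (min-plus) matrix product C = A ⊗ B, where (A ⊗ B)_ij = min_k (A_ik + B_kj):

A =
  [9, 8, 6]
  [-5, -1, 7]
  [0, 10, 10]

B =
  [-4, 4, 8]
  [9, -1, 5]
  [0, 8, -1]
A ⊗ B =
  [5, 7, 5]
  [-9, -2, 3]
  [-4, 4, 8]

Apply the min-plus product entry-by-entry:
  C[0][0] = min over k of (A[0][0] + B[0][0] = 9 + -4 = 5, A[0][1] + B[1][0] = 8 + 9 = 17, A[0][2] + B[2][0] = 6 + 0 = 6) = 5 (attained at k = 0)
  C[0][1] = min over k of (A[0][0] + B[0][1] = 9 + 4 = 13, A[0][1] + B[1][1] = 8 + -1 = 7, A[0][2] + B[2][1] = 6 + 8 = 14) = 7 (attained at k = 1)
  C[0][2] = min over k of (A[0][0] + B[0][2] = 9 + 8 = 17, A[0][1] + B[1][2] = 8 + 5 = 13, A[0][2] + B[2][2] = 6 + -1 = 5) = 5 (attained at k = 2)
  C[1][0] = min over k of (A[1][0] + B[0][0] = -5 + -4 = -9, A[1][1] + B[1][0] = -1 + 9 = 8, A[1][2] + B[2][0] = 7 + 0 = 7) = -9 (attained at k = 0)
  C[1][1] = min over k of (A[1][0] + B[0][1] = -5 + 4 = -1, A[1][1] + B[1][1] = -1 + -1 = -2, A[1][2] + B[2][1] = 7 + 8 = 15) = -2 (attained at k = 1)
  C[1][2] = min over k of (A[1][0] + B[0][2] = -5 + 8 = 3, A[1][1] + B[1][2] = -1 + 5 = 4, A[1][2] + B[2][2] = 7 + -1 = 6) = 3 (attained at k = 0)
  C[2][0] = min over k of (A[2][0] + B[0][0] = 0 + -4 = -4, A[2][1] + B[1][0] = 10 + 9 = 19, A[2][2] + B[2][0] = 10 + 0 = 10) = -4 (attained at k = 0)
  C[2][1] = min over k of (A[2][0] + B[0][1] = 0 + 4 = 4, A[2][1] + B[1][1] = 10 + -1 = 9, A[2][2] + B[2][1] = 10 + 8 = 18) = 4 (attained at k = 0)
  C[2][2] = min over k of (A[2][0] + B[0][2] = 0 + 8 = 8, A[2][1] + B[1][2] = 10 + 5 = 15, A[2][2] + B[2][2] = 10 + -1 = 9) = 8 (attained at k = 0)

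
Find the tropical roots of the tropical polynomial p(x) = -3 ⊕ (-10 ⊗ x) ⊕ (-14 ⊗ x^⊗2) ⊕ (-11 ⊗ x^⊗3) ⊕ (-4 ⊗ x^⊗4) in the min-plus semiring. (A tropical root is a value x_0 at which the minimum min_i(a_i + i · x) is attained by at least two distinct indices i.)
Roots: {-7, -3, 4, 7}

Each tropical root is a break point of the lower envelope of the lines y = a_i + i · x (there are 5 lines, with slopes 0, 1, ..., 4). Only the lines that attain the minimum somewhere contribute to roots; other lines are dominated. Here the surviving (envelope) indices are i = 4, i = 3, i = 2, i = 1, i = 0.
Intersections between consecutive envelope lines give the roots: for adjacent envelope indices i < j the intersection is x = (a_i − a_j) / (j − i). Reading off the sorted break points: {-7, -3, 4, 7}.
Verification: at each break x_0, at least two indices attain the minimum of min_i(a_i + i · x_0).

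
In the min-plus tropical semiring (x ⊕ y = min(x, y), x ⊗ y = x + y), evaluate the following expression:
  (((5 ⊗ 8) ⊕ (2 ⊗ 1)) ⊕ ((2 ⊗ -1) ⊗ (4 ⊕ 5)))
(((5 ⊗ 8) ⊕ (2 ⊗ 1)) ⊕ ((2 ⊗ -1) ⊗ (4 ⊕ 5))) = 3

Expand innermost to outermost. Recall ⊕ takes the minimum of its arguments and ⊗ takes their sum. Working out the expression (((5 ⊗ 8) ⊕ (2 ⊗ 1)) ⊕ ((2 ⊗ -1) ⊗ (4 ⊕ 5))) gives 3.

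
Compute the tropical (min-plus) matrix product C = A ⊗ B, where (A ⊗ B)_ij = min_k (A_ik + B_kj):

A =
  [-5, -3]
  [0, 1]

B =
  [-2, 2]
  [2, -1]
A ⊗ B =
  [-7, -4]
  [-2, 0]

Apply the min-plus product entry-by-entry:
  C[0][0] = min over k of (A[0][0] + B[0][0] = -5 + -2 = -7, A[0][1] + B[1][0] = -3 + 2 = -1) = -7 (attained at k = 0)
  C[0][1] = min over k of (A[0][0] + B[0][1] = -5 + 2 = -3, A[0][1] + B[1][1] = -3 + -1 = -4) = -4 (attained at k = 1)
  C[1][0] = min over k of (A[1][0] + B[0][0] = 0 + -2 = -2, A[1][1] + B[1][0] = 1 + 2 = 3) = -2 (attained at k = 0)
  C[1][1] = min over k of (A[1][0] + B[0][1] = 0 + 2 = 2, A[1][1] + B[1][1] = 1 + -1 = 0) = 0 (attained at k = 1)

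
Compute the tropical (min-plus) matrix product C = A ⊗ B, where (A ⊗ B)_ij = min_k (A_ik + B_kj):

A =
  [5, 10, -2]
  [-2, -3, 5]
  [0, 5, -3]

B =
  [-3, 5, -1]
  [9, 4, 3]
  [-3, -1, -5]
A ⊗ B =
  [-5, -3, -7]
  [-5, 1, -3]
  [-6, -4, -8]

Apply the min-plus product entry-by-entry:
  C[0][0] = min over k of (A[0][0] + B[0][0] = 5 + -3 = 2, A[0][1] + B[1][0] = 10 + 9 = 19, A[0][2] + B[2][0] = -2 + -3 = -5) = -5 (attained at k = 2)
  C[0][1] = min over k of (A[0][0] + B[0][1] = 5 + 5 = 10, A[0][1] + B[1][1] = 10 + 4 = 14, A[0][2] + B[2][1] = -2 + -1 = -3) = -3 (attained at k = 2)
  C[0][2] = min over k of (A[0][0] + B[0][2] = 5 + -1 = 4, A[0][1] + B[1][2] = 10 + 3 = 13, A[0][2] + B[2][2] = -2 + -5 = -7) = -7 (attained at k = 2)
  C[1][0] = min over k of (A[1][0] + B[0][0] = -2 + -3 = -5, A[1][1] + B[1][0] = -3 + 9 = 6, A[1][2] + B[2][0] = 5 + -3 = 2) = -5 (attained at k = 0)
  C[1][1] = min over k of (A[1][0] + B[0][1] = -2 + 5 = 3, A[1][1] + B[1][1] = -3 + 4 = 1, A[1][2] + B[2][1] = 5 + -1 = 4) = 1 (attained at k = 1)
  C[1][2] = min over k of (A[1][0] + B[0][2] = -2 + -1 = -3, A[1][1] + B[1][2] = -3 + 3 = 0, A[1][2] + B[2][2] = 5 + -5 = 0) = -3 (attained at k = 0)
  C[2][0] = min over k of (A[2][0] + B[0][0] = 0 + -3 = -3, A[2][1] + B[1][0] = 5 + 9 = 14, A[2][2] + B[2][0] = -3 + -3 = -6) = -6 (attained at k = 2)
  C[2][1] = min over k of (A[2][0] + B[0][1] = 0 + 5 = 5, A[2][1] + B[1][1] = 5 + 4 = 9, A[2][2] + B[2][1] = -3 + -1 = -4) = -4 (attained at k = 2)
  C[2][2] = min over k of (A[2][0] + B[0][2] = 0 + -1 = -1, A[2][1] + B[1][2] = 5 + 3 = 8, A[2][2] + B[2][2] = -3 + -5 = -8) = -8 (attained at k = 2)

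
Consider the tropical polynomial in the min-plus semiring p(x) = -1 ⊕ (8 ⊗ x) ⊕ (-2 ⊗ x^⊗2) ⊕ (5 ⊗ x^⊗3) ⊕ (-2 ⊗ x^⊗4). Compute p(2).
p(2) = -1

A tropical monomial a ⊗ x^⊗i evaluates to a + i · x. Evaluating each term at x = 2:
  Term 0 contributes -1 + 0 · 2 = -1
  Term 1 contributes 8 + 1 · 2 = 10
  Term 2 contributes -2 + 2 · 2 = 2
  Term 3 contributes 5 + 3 · 2 = 11
  Term 4 contributes -2 + 4 · 2 = 6
p(2) = ⊕ of these = min[-1, 10, 2, 11, 6] = -1.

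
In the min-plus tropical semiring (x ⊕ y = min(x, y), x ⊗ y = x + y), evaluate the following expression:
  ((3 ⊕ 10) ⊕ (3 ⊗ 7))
((3 ⊕ 10) ⊕ (3 ⊗ 7)) = 3

Expand innermost to outermost. Recall ⊕ takes the minimum of its arguments and ⊗ takes their sum. Working out the expression ((3 ⊕ 10) ⊕ (3 ⊗ 7)) gives 3.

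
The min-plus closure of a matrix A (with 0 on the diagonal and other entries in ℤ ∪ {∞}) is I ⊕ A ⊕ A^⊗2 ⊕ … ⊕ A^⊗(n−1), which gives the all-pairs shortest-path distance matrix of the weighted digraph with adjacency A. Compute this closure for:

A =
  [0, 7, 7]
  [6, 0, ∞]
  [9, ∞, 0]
Closure =
  [0, 7, 7]
  [6, 0, 13]
  [9, 16, 0]

This is the Floyd-Warshall all-pairs shortest-path computation. For each intermediate vertex k = 0, 1, …, 2, update dist[i][j] ← min(dist[i][j], dist[i][k] + dist[k][j]). The final matrix gives, for each (i, j), the minimum total weight of any directed path from i to j (possibly empty when i = j).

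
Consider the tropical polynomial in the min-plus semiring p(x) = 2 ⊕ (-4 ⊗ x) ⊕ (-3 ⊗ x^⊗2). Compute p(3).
p(3) = -1

A tropical monomial a ⊗ x^⊗i evaluates to a + i · x. Evaluating each term at x = 3:
  Term 0 contributes 2 + 0 · 3 = 2
  Term 1 contributes -4 + 1 · 3 = -1
  Term 2 contributes -3 + 2 · 3 = 3
p(3) = ⊕ of these = min[2, -1, 3] = -1.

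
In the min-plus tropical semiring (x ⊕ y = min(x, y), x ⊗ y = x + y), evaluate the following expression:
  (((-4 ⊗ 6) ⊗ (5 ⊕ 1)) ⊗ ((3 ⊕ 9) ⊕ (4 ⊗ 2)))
(((-4 ⊗ 6) ⊗ (5 ⊕ 1)) ⊗ ((3 ⊕ 9) ⊕ (4 ⊗ 2))) = 6

Expand innermost to outermost. Recall ⊕ takes the minimum of its arguments and ⊗ takes their sum. Working out the expression (((-4 ⊗ 6) ⊗ (5 ⊕ 1)) ⊗ ((3 ⊕ 9) ⊕ (4 ⊗ 2))) gives 6.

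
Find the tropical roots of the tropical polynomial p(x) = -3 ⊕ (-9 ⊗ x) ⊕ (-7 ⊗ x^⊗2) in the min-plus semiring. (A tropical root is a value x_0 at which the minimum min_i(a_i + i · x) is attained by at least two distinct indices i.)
Roots: {-2, 6}

Each tropical root is a break point of the lower envelope of the lines y = a_i + i · x (there are 3 lines, with slopes 0, 1, ..., 2). Only the lines that attain the minimum somewhere contribute to roots; other lines are dominated. Here the surviving (envelope) indices are i = 2, i = 1, i = 0.
Intersections between consecutive envelope lines give the roots: for adjacent envelope indices i < j the intersection is x = (a_i − a_j) / (j − i). Reading off the sorted break points: {-2, 6}.
Verification: at each break x_0, at least two indices attain the minimum of min_i(a_i + i · x_0).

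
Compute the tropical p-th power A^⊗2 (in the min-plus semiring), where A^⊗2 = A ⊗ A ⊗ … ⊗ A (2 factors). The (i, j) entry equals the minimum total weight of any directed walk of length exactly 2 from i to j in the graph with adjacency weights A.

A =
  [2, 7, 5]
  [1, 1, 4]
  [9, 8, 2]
A^⊗2 =
  [4, 8, 7]
  [2, 2, 5]
  [9, 9, 4]

Each entry (A^⊗2)_ij equals the minimum over all length-2 walks i = v_0 → v_1 → … → v_2 = j of Σ_t A[v_t][v_{t+1}]. For example, for (i, j) = (0, 2) we minimise over 3 possible intermediate vertex sequences; the minimum is 7, attained along the walk 0 → 0 → 2.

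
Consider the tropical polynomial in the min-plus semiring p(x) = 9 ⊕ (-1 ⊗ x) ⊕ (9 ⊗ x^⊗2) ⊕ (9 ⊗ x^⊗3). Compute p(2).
p(2) = 1

A tropical monomial a ⊗ x^⊗i evaluates to a + i · x. Evaluating each term at x = 2:
  Term 0 contributes 9 + 0 · 2 = 9
  Term 1 contributes -1 + 1 · 2 = 1
  Term 2 contributes 9 + 2 · 2 = 13
  Term 3 contributes 9 + 3 · 2 = 15
p(2) = ⊕ of these = min[9, 1, 13, 15] = 1.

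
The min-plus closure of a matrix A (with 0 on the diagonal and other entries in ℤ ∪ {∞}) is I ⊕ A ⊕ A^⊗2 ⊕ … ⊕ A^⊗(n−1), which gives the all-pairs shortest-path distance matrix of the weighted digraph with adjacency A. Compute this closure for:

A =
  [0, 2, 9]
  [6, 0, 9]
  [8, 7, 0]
Closure =
  [0, 2, 9]
  [6, 0, 9]
  [8, 7, 0]

This is the Floyd-Warshall all-pairs shortest-path computation. For each intermediate vertex k = 0, 1, …, 2, update dist[i][j] ← min(dist[i][j], dist[i][k] + dist[k][j]). The final matrix gives, for each (i, j), the minimum total weight of any directed path from i to j (possibly empty when i = j).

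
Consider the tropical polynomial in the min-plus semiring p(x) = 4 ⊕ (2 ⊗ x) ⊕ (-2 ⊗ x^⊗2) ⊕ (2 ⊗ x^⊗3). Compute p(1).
p(1) = 0

A tropical monomial a ⊗ x^⊗i evaluates to a + i · x. Evaluating each term at x = 1:
  Term 0 contributes 4 + 0 · 1 = 4
  Term 1 contributes 2 + 1 · 1 = 3
  Term 2 contributes -2 + 2 · 1 = 0
  Term 3 contributes 2 + 3 · 1 = 5
p(1) = ⊕ of these = min[4, 3, 0, 5] = 0.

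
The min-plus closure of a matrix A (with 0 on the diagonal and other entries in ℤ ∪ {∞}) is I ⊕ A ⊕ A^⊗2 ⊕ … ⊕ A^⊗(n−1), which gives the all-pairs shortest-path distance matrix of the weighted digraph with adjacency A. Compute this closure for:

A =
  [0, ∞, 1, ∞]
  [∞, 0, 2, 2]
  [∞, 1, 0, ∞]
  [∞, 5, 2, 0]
Closure =
  [0, 2, 1, 4]
  [∞, 0, 2, 2]
  [∞, 1, 0, 3]
  [∞, 3, 2, 0]

This is the Floyd-Warshall all-pairs shortest-path computation. For each intermediate vertex k = 0, 1, …, 3, update dist[i][j] ← min(dist[i][j], dist[i][k] + dist[k][j]). The final matrix gives, for each (i, j), the minimum total weight of any directed path from i to j (possibly empty when i = j).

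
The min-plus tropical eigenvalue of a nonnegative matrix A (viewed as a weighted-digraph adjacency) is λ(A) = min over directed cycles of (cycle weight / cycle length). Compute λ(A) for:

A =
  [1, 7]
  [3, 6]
λ(A) = 1

Enumerate directed cycles and compute their means (weight / length). Sample:
  cycle 0 → 0: weight = 1, length = 1, mean = 1/1 ≈ 1.000
  cycle 1 → 1: weight = 6, length = 1, mean = 6/1 ≈ 6.000
  cycle 0 → 1 → 0: weight = 10, length = 2, mean = 10/2 ≈ 5.000
  cycle 1 → 0 → 1: weight = 10, length = 2, mean = 10/2 ≈ 5.000
Minimum mean = 1.000, attained e.g. along the cycle 0 → 0 with weight 1 and length 1. So λ(A) = 1/1 = 1.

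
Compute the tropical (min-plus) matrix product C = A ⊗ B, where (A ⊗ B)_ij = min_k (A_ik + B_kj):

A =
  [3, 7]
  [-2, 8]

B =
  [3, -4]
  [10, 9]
A ⊗ B =
  [6, -1]
  [1, -6]

Apply the min-plus product entry-by-entry:
  C[0][0] = min over k of (A[0][0] + B[0][0] = 3 + 3 = 6, A[0][1] + B[1][0] = 7 + 10 = 17) = 6 (attained at k = 0)
  C[0][1] = min over k of (A[0][0] + B[0][1] = 3 + -4 = -1, A[0][1] + B[1][1] = 7 + 9 = 16) = -1 (attained at k = 0)
  C[1][0] = min over k of (A[1][0] + B[0][0] = -2 + 3 = 1, A[1][1] + B[1][0] = 8 + 10 = 18) = 1 (attained at k = 0)
  C[1][1] = min over k of (A[1][0] + B[0][1] = -2 + -4 = -6, A[1][1] + B[1][1] = 8 + 9 = 17) = -6 (attained at k = 0)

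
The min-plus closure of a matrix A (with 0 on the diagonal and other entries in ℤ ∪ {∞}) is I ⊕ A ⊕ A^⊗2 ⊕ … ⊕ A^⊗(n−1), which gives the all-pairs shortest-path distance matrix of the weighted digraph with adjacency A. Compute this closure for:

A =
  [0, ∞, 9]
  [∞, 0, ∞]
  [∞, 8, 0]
Closure =
  [0, 17, 9]
  [∞, 0, ∞]
  [∞, 8, 0]

This is the Floyd-Warshall all-pairs shortest-path computation. For each intermediate vertex k = 0, 1, …, 2, update dist[i][j] ← min(dist[i][j], dist[i][k] + dist[k][j]). The final matrix gives, for each (i, j), the minimum total weight of any directed path from i to j (possibly empty when i = j).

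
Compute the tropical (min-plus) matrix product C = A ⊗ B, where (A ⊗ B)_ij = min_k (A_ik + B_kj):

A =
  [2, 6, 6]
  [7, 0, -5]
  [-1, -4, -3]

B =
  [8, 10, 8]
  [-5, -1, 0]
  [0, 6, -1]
A ⊗ B =
  [1, 5, 5]
  [-5, -1, -6]
  [-9, -5, -4]

Apply the min-plus product entry-by-entry:
  C[0][0] = min over k of (A[0][0] + B[0][0] = 2 + 8 = 10, A[0][1] + B[1][0] = 6 + -5 = 1, A[0][2] + B[2][0] = 6 + 0 = 6) = 1 (attained at k = 1)
  C[0][1] = min over k of (A[0][0] + B[0][1] = 2 + 10 = 12, A[0][1] + B[1][1] = 6 + -1 = 5, A[0][2] + B[2][1] = 6 + 6 = 12) = 5 (attained at k = 1)
  C[0][2] = min over k of (A[0][0] + B[0][2] = 2 + 8 = 10, A[0][1] + B[1][2] = 6 + 0 = 6, A[0][2] + B[2][2] = 6 + -1 = 5) = 5 (attained at k = 2)
  C[1][0] = min over k of (A[1][0] + B[0][0] = 7 + 8 = 15, A[1][1] + B[1][0] = 0 + -5 = -5, A[1][2] + B[2][0] = -5 + 0 = -5) = -5 (attained at k = 1)
  C[1][1] = min over k of (A[1][0] + B[0][1] = 7 + 10 = 17, A[1][1] + B[1][1] = 0 + -1 = -1, A[1][2] + B[2][1] = -5 + 6 = 1) = -1 (attained at k = 1)
  C[1][2] = min over k of (A[1][0] + B[0][2] = 7 + 8 = 15, A[1][1] + B[1][2] = 0 + 0 = 0, A[1][2] + B[2][2] = -5 + -1 = -6) = -6 (attained at k = 2)
  C[2][0] = min over k of (A[2][0] + B[0][0] = -1 + 8 = 7, A[2][1] + B[1][0] = -4 + -5 = -9, A[2][2] + B[2][0] = -3 + 0 = -3) = -9 (attained at k = 1)
  C[2][1] = min over k of (A[2][0] + B[0][1] = -1 + 10 = 9, A[2][1] + B[1][1] = -4 + -1 = -5, A[2][2] + B[2][1] = -3 + 6 = 3) = -5 (attained at k = 1)
  C[2][2] = min over k of (A[2][0] + B[0][2] = -1 + 8 = 7, A[2][1] + B[1][2] = -4 + 0 = -4, A[2][2] + B[2][2] = -3 + -1 = -4) = -4 (attained at k = 1)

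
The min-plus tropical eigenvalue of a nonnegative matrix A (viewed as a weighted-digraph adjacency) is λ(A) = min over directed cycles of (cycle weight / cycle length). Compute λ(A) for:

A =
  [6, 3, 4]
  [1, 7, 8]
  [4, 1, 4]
λ(A) = 2

Enumerate directed cycles and compute their means (weight / length). Sample:
  cycle 0 → 0: weight = 6, length = 1, mean = 6/1 ≈ 6.000
  cycle 1 → 1: weight = 7, length = 1, mean = 7/1 ≈ 7.000
  cycle 2 → 2: weight = 4, length = 1, mean = 4/1 ≈ 4.000
  cycle 0 → 1 → 0: weight = 4, length = 2, mean = 4/2 ≈ 2.000
  cycle 0 → 2 → 0: weight = 8, length = 2, mean = 8/2 ≈ 4.000
  cycle 1 → 0 → 1: weight = 4, length = 2, mean = 4/2 ≈ 2.000
Minimum mean = 2.000, attained e.g. along the cycle 0 → 1 → 0 with weight 4 and length 2. So λ(A) = 4/2 = 2.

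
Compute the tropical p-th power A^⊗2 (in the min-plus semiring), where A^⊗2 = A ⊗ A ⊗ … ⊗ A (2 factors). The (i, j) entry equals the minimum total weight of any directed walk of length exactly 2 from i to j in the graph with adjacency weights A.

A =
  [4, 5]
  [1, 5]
A^⊗2 =
  [6, 9]
  [5, 6]

Each entry (A^⊗2)_ij equals the minimum over all length-2 walks i = v_0 → v_1 → … → v_2 = j of Σ_t A[v_t][v_{t+1}]. For example, for (i, j) = (0, 1) we minimise over 2 possible intermediate vertex sequences; the minimum is 9, attained along the walk 0 → 0 → 1.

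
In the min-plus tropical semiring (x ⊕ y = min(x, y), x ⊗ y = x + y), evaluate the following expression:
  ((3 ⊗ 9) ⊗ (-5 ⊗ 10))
((3 ⊗ 9) ⊗ (-5 ⊗ 10)) = 17

Expand innermost to outermost. Recall ⊕ takes the minimum of its arguments and ⊗ takes their sum. Working out the expression ((3 ⊗ 9) ⊗ (-5 ⊗ 10)) gives 17.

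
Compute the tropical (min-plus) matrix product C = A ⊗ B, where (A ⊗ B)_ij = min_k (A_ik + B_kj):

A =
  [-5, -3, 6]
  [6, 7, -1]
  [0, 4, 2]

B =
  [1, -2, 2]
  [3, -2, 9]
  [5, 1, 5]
A ⊗ B =
  [-4, -7, -3]
  [4, 0, 4]
  [1, -2, 2]

Apply the min-plus product entry-by-entry:
  C[0][0] = min over k of (A[0][0] + B[0][0] = -5 + 1 = -4, A[0][1] + B[1][0] = -3 + 3 = 0, A[0][2] + B[2][0] = 6 + 5 = 11) = -4 (attained at k = 0)
  C[0][1] = min over k of (A[0][0] + B[0][1] = -5 + -2 = -7, A[0][1] + B[1][1] = -3 + -2 = -5, A[0][2] + B[2][1] = 6 + 1 = 7) = -7 (attained at k = 0)
  C[0][2] = min over k of (A[0][0] + B[0][2] = -5 + 2 = -3, A[0][1] + B[1][2] = -3 + 9 = 6, A[0][2] + B[2][2] = 6 + 5 = 11) = -3 (attained at k = 0)
  C[1][0] = min over k of (A[1][0] + B[0][0] = 6 + 1 = 7, A[1][1] + B[1][0] = 7 + 3 = 10, A[1][2] + B[2][0] = -1 + 5 = 4) = 4 (attained at k = 2)
  C[1][1] = min over k of (A[1][0] + B[0][1] = 6 + -2 = 4, A[1][1] + B[1][1] = 7 + -2 = 5, A[1][2] + B[2][1] = -1 + 1 = 0) = 0 (attained at k = 2)
  C[1][2] = min over k of (A[1][0] + B[0][2] = 6 + 2 = 8, A[1][1] + B[1][2] = 7 + 9 = 16, A[1][2] + B[2][2] = -1 + 5 = 4) = 4 (attained at k = 2)
  C[2][0] = min over k of (A[2][0] + B[0][0] = 0 + 1 = 1, A[2][1] + B[1][0] = 4 + 3 = 7, A[2][2] + B[2][0] = 2 + 5 = 7) = 1 (attained at k = 0)
  C[2][1] = min over k of (A[2][0] + B[0][1] = 0 + -2 = -2, A[2][1] + B[1][1] = 4 + -2 = 2, A[2][2] + B[2][1] = 2 + 1 = 3) = -2 (attained at k = 0)
  C[2][2] = min over k of (A[2][0] + B[0][2] = 0 + 2 = 2, A[2][1] + B[1][2] = 4 + 9 = 13, A[2][2] + B[2][2] = 2 + 5 = 7) = 2 (attained at k = 0)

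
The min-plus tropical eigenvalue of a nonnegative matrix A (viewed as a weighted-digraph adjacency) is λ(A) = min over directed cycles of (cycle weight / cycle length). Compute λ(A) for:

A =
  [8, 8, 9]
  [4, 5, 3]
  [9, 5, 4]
λ(A) = 4

Enumerate directed cycles and compute their means (weight / length). Sample:
  cycle 0 → 0: weight = 8, length = 1, mean = 8/1 ≈ 8.000
  cycle 1 → 1: weight = 5, length = 1, mean = 5/1 ≈ 5.000
  cycle 2 → 2: weight = 4, length = 1, mean = 4/1 ≈ 4.000
  cycle 0 → 1 → 0: weight = 12, length = 2, mean = 12/2 ≈ 6.000
  cycle 0 → 2 → 0: weight = 18, length = 2, mean = 18/2 ≈ 9.000
  cycle 1 → 0 → 1: weight = 12, length = 2, mean = 12/2 ≈ 6.000
Minimum mean = 4.000, attained e.g. along the cycle 2 → 2 with weight 4 and length 1. So λ(A) = 4/1 = 4.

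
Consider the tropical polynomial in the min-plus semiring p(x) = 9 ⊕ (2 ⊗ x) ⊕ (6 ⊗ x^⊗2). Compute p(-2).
p(-2) = 0

A tropical monomial a ⊗ x^⊗i evaluates to a + i · x. Evaluating each term at x = -2:
  Term 0 contributes 9 + 0 · -2 = 9
  Term 1 contributes 2 + 1 · -2 = 0
  Term 2 contributes 6 + 2 · -2 = 2
p(-2) = ⊕ of these = min[9, 0, 2] = 0.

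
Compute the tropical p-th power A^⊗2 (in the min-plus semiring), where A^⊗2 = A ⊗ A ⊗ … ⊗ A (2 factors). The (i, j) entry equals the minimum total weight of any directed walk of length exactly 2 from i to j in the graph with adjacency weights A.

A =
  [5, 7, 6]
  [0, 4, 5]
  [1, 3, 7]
A^⊗2 =
  [7, 9, 11]
  [4, 7, 6]
  [3, 7, 7]

Each entry (A^⊗2)_ij equals the minimum over all length-2 walks i = v_0 → v_1 → … → v_2 = j of Σ_t A[v_t][v_{t+1}]. For example, for (i, j) = (0, 2) we minimise over 3 possible intermediate vertex sequences; the minimum is 11, attained along the walk 0 → 0 → 2.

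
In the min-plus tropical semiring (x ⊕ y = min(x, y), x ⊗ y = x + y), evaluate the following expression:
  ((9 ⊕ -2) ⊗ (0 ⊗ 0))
((9 ⊕ -2) ⊗ (0 ⊗ 0)) = -2

Expand innermost to outermost. Recall ⊕ takes the minimum of its arguments and ⊗ takes their sum. Working out the expression ((9 ⊕ -2) ⊗ (0 ⊗ 0)) gives -2.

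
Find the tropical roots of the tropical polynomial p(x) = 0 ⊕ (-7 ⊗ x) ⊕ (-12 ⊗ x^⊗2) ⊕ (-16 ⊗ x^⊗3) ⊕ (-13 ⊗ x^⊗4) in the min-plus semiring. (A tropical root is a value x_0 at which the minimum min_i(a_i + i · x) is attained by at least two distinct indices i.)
Roots: {-3, 4, 5, 7}

Each tropical root is a break point of the lower envelope of the lines y = a_i + i · x (there are 5 lines, with slopes 0, 1, ..., 4). Only the lines that attain the minimum somewhere contribute to roots; other lines are dominated. Here the surviving (envelope) indices are i = 4, i = 3, i = 2, i = 1, i = 0.
Intersections between consecutive envelope lines give the roots: for adjacent envelope indices i < j the intersection is x = (a_i − a_j) / (j − i). Reading off the sorted break points: {-3, 4, 5, 7}.
Verification: at each break x_0, at least two indices attain the minimum of min_i(a_i + i · x_0).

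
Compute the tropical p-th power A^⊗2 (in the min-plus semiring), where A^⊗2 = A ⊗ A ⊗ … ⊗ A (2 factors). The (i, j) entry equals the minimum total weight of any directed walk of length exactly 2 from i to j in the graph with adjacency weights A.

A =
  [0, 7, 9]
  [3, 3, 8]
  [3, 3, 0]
A^⊗2 =
  [0, 7, 9]
  [3, 6, 8]
  [3, 3, 0]

Each entry (A^⊗2)_ij equals the minimum over all length-2 walks i = v_0 → v_1 → … → v_2 = j of Σ_t A[v_t][v_{t+1}]. For example, for (i, j) = (0, 2) we minimise over 3 possible intermediate vertex sequences; the minimum is 9, attained along the walk 0 → 0 → 2.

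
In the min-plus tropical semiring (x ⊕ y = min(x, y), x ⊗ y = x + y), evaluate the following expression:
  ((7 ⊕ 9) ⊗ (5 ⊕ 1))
((7 ⊕ 9) ⊗ (5 ⊕ 1)) = 8

Expand innermost to outermost. Recall ⊕ takes the minimum of its arguments and ⊗ takes their sum. Working out the expression ((7 ⊕ 9) ⊗ (5 ⊕ 1)) gives 8.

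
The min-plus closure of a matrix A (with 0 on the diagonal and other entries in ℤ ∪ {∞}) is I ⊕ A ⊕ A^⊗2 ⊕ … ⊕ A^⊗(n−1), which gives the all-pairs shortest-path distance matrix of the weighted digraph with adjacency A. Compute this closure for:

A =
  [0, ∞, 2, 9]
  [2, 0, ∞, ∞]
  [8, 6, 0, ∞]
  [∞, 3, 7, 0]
Closure =
  [0, 8, 2, 9]
  [2, 0, 4, 11]
  [8, 6, 0, 17]
  [5, 3, 7, 0]

This is the Floyd-Warshall all-pairs shortest-path computation. For each intermediate vertex k = 0, 1, …, 3, update dist[i][j] ← min(dist[i][j], dist[i][k] + dist[k][j]). The final matrix gives, for each (i, j), the minimum total weight of any directed path from i to j (possibly empty when i = j).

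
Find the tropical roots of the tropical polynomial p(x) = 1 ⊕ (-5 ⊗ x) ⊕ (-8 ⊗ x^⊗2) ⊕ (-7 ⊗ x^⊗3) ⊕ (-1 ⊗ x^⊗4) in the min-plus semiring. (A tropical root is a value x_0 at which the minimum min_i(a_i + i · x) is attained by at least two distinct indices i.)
Roots: {-6, -1, 3, 6}

Each tropical root is a break point of the lower envelope of the lines y = a_i + i · x (there are 5 lines, with slopes 0, 1, ..., 4). Only the lines that attain the minimum somewhere contribute to roots; other lines are dominated. Here the surviving (envelope) indices are i = 4, i = 3, i = 2, i = 1, i = 0.
Intersections between consecutive envelope lines give the roots: for adjacent envelope indices i < j the intersection is x = (a_i − a_j) / (j − i). Reading off the sorted break points: {-6, -1, 3, 6}.
Verification: at each break x_0, at least two indices attain the minimum of min_i(a_i + i · x_0).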